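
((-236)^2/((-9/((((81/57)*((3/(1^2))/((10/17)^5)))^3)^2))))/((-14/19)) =895033454120744887526605042020588264460907290112721/2166586625000000000000000000000000000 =413107624589321.41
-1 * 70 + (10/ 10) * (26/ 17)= -1164/ 17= -68.47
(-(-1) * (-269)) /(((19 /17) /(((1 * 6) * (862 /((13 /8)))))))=-189212448 /247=-766042.30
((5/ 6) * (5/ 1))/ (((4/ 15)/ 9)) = 1125/ 8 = 140.62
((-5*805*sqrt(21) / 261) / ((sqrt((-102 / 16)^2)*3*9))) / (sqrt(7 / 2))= -32200*sqrt(6) / 359397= -0.22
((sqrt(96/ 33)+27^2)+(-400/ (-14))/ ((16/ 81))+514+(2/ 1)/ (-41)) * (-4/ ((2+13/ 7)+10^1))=-1592958/ 3977 - 112 * sqrt(22)/ 1067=-401.03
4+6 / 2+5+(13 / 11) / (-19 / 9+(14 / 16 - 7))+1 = 83863 / 6523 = 12.86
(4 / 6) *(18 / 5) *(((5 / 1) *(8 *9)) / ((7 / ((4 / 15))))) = 1152 / 35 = 32.91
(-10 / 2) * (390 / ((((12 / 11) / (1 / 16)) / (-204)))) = 182325 / 8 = 22790.62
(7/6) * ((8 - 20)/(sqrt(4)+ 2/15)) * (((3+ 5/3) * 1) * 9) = -2205/8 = -275.62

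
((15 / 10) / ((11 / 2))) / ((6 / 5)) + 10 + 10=445 / 22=20.23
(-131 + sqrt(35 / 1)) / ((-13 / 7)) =67.35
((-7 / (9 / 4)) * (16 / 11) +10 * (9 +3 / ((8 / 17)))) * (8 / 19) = 118186 / 1881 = 62.83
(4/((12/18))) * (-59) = -354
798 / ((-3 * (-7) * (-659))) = -38 / 659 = -0.06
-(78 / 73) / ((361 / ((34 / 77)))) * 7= -2652 / 289883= -0.01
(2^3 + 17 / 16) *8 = 145 / 2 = 72.50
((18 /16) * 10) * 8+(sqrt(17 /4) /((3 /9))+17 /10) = 3 * sqrt(17) /2+917 /10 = 97.88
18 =18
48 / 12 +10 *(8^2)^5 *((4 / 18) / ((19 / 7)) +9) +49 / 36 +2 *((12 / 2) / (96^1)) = 44467228073755 / 456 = 97515851038.94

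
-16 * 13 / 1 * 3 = -624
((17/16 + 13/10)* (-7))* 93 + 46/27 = -3318373/2160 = -1536.28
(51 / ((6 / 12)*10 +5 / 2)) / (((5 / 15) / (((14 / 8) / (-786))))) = -119 / 2620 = -0.05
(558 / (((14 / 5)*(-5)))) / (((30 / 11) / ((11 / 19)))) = -11253 / 1330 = -8.46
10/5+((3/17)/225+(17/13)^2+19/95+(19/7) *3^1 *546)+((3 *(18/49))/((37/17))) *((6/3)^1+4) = 1739571985507/390656175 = 4452.95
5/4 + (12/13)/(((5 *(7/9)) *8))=2329/1820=1.28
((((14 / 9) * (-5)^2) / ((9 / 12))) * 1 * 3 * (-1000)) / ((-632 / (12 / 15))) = 140000 / 711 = 196.91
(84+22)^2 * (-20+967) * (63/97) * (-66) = -44243165736/97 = -456115110.68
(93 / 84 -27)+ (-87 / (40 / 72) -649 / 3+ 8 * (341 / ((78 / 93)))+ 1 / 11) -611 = 134707379 / 60060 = 2242.88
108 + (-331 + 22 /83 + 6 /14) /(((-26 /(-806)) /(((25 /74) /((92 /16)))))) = -244058852 /494431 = -493.62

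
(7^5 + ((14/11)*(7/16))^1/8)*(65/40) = 153818301/5632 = 27311.49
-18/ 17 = -1.06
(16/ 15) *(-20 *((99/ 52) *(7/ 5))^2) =-640332/ 4225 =-151.56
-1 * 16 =-16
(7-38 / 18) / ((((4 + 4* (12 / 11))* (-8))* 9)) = -121 / 14904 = -0.01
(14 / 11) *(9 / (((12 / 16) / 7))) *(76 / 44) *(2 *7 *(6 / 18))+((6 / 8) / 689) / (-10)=2873735957 / 3334760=861.75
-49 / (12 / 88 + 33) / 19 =-1078 / 13851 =-0.08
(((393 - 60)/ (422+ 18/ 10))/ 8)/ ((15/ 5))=555/ 16952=0.03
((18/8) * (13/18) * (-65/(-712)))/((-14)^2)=845/1116416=0.00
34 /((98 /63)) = 153 /7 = 21.86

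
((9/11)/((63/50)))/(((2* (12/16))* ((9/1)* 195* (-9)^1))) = -20/729729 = -0.00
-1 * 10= -10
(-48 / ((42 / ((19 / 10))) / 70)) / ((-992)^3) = 0.00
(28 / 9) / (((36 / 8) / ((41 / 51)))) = 2296 / 4131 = 0.56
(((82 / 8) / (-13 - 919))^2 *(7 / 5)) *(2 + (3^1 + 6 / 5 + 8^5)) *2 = 1928270057 / 173724800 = 11.10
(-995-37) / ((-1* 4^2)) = 129 / 2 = 64.50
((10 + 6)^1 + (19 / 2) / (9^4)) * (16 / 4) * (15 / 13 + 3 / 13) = 839884 / 9477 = 88.62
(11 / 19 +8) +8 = 315 / 19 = 16.58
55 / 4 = 13.75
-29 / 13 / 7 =-29 / 91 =-0.32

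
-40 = -40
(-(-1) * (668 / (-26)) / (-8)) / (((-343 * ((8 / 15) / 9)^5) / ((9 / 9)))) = -7488335840625 / 584450048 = -12812.62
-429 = -429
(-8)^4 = 4096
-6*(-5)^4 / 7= -3750 / 7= -535.71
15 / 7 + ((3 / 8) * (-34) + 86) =2111 / 28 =75.39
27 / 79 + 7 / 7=106 / 79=1.34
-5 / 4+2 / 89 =-437 / 356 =-1.23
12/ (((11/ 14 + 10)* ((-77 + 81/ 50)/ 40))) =-336000/ 569119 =-0.59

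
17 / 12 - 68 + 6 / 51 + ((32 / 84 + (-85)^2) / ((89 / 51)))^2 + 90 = 1357340149713613 / 79178316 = 17142826.70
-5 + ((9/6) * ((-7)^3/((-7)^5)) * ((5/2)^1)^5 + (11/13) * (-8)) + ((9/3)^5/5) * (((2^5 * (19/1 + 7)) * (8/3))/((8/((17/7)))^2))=2023744287/203840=9928.10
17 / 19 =0.89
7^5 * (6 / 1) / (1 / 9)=907578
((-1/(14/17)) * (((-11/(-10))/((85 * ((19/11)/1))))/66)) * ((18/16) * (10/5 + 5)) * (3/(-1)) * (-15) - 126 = -766377/6080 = -126.05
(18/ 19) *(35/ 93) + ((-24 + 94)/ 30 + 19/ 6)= 6899/ 1178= 5.86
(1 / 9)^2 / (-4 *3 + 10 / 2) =-1 / 567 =-0.00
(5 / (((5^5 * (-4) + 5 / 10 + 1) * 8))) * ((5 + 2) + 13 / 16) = -625 / 1599808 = -0.00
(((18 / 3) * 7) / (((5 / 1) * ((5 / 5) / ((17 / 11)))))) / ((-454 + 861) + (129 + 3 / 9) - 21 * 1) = 1071 / 42515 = 0.03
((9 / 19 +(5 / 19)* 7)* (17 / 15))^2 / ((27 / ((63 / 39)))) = 3916528 / 9503325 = 0.41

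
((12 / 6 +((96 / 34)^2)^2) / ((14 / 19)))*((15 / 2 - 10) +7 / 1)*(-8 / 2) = -936303318 / 584647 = -1601.48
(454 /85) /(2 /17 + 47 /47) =454 /95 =4.78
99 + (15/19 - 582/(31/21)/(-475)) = 1481622/14725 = 100.62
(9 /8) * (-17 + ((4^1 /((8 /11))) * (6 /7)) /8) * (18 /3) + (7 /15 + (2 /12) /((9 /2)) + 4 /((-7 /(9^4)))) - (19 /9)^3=-3158814361 /816480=-3868.82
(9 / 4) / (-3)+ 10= 37 / 4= 9.25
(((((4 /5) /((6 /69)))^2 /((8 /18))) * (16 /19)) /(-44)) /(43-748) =6348 /1227875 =0.01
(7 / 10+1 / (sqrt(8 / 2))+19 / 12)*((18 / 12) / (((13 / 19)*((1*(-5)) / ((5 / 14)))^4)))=3173 / 19976320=0.00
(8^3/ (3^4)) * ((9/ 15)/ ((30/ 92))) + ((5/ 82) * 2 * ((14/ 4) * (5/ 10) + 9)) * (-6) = 625139/ 166050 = 3.76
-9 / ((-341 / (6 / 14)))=27 / 2387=0.01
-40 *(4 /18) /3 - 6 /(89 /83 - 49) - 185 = -1120828 /5967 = -187.84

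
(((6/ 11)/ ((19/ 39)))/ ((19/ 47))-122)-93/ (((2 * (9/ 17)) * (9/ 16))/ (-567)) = 88416.77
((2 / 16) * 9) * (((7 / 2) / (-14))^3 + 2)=1143 / 512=2.23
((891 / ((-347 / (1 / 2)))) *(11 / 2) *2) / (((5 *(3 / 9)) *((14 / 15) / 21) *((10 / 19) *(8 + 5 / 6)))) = -15083739 / 367820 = -41.01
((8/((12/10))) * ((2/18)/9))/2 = 10/243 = 0.04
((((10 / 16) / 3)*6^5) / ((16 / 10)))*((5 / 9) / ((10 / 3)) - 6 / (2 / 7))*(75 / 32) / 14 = -3531.32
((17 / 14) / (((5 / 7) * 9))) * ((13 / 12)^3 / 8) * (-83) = -3099967 / 1244160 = -2.49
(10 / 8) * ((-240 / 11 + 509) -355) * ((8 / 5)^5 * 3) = 35733504 / 6875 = 5197.60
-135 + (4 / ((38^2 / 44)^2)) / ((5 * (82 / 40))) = -135.00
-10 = -10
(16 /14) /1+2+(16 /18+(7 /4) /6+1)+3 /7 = 2899 /504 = 5.75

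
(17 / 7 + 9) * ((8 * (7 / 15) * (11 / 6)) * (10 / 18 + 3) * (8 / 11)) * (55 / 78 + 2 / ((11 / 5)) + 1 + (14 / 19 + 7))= 1382342656 / 660231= 2093.73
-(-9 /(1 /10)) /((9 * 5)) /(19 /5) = 10 /19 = 0.53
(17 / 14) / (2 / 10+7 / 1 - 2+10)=0.08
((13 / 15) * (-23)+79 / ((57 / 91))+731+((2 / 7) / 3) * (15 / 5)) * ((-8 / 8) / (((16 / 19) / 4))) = -556921 / 140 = -3978.01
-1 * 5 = -5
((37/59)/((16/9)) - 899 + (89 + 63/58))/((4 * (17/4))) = -22135167/465392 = -47.56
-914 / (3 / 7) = -6398 / 3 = -2132.67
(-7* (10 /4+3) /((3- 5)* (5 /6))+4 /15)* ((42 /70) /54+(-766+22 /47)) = -2269945253 /126900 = -17887.67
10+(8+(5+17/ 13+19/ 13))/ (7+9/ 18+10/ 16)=2018/ 169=11.94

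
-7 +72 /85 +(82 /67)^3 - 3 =-187127334 /25564855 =-7.32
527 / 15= 35.13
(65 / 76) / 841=65 / 63916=0.00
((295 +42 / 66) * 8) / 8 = 3252 / 11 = 295.64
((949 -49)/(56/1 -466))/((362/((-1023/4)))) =1.55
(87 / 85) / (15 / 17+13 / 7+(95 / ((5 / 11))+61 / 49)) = 4263 / 887080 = 0.00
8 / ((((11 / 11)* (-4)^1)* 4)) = -1 / 2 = -0.50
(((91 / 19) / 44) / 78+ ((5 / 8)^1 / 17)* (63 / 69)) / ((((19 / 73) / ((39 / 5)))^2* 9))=15439002943 / 4425083850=3.49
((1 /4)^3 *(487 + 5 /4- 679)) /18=-763 /4608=-0.17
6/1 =6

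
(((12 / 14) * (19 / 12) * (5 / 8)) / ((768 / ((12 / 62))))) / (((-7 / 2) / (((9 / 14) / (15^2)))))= -19 / 108881920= -0.00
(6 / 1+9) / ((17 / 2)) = 30 / 17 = 1.76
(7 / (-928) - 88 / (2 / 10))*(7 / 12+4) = -7485995 / 3712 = -2016.70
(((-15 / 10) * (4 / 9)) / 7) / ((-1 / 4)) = 8 / 21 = 0.38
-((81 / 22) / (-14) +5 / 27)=647 / 8316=0.08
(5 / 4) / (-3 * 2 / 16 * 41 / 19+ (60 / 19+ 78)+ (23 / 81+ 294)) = 15390 / 4612477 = 0.00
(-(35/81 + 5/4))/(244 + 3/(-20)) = -2725/395037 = -0.01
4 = 4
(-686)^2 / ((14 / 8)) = 268912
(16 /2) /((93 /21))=56 /31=1.81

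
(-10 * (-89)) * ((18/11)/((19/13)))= 996.46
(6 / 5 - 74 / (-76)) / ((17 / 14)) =2891 / 1615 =1.79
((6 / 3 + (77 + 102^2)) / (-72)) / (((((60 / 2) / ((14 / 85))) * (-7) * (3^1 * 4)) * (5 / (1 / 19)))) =0.00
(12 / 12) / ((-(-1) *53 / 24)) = 24 / 53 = 0.45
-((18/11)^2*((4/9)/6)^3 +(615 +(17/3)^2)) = -19027040/29403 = -647.11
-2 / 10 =-1 / 5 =-0.20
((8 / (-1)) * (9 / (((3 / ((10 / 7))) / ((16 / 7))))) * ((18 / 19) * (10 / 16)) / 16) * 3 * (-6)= 48600 / 931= 52.20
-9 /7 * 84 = -108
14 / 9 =1.56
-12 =-12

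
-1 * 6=-6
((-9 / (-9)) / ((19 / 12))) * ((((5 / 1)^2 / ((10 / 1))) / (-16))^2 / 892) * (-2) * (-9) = 675 / 2169344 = 0.00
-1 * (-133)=133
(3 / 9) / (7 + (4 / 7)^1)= 7 / 159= 0.04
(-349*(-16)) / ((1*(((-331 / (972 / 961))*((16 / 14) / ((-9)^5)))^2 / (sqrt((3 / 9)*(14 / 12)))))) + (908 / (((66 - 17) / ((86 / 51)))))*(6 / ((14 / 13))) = 1015144 / 5831 + 2347296166633728366*sqrt(14) / 101181884281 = 86802056.70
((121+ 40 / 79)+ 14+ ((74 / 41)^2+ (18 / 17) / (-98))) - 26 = 12472925664 / 110621567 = 112.75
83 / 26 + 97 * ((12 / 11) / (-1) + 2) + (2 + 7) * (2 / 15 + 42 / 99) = 12531 / 130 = 96.39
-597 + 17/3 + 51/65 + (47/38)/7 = -30622597/51870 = -590.37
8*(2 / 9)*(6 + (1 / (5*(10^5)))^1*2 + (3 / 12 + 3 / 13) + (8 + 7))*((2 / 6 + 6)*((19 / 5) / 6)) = 153.18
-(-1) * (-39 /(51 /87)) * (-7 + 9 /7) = 45240 /119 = 380.17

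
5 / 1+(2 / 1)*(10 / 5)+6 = 15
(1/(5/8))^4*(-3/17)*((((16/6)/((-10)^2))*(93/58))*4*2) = -3047424/7703125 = -0.40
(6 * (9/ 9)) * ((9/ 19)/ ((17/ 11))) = 594/ 323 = 1.84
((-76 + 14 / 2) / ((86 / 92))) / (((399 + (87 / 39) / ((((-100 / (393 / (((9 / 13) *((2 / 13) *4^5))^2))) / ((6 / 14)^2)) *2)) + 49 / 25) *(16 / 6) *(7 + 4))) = -0.01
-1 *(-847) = 847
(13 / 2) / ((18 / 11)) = 143 / 36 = 3.97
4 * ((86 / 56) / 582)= 0.01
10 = 10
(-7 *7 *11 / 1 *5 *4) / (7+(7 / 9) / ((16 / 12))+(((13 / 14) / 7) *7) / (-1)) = -905520 / 559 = -1619.89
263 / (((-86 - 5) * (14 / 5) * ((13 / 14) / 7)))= -1315 / 169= -7.78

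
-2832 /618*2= -944 /103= -9.17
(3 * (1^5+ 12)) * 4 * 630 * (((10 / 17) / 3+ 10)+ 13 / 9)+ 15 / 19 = 369522135 / 323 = 1144031.38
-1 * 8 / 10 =-4 / 5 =-0.80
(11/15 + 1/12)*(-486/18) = -441/20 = -22.05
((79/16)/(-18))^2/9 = 6241/746496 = 0.01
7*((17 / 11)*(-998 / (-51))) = 6986 / 33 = 211.70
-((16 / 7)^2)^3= -16777216 / 117649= -142.60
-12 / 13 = -0.92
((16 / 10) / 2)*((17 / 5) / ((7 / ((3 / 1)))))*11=2244 / 175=12.82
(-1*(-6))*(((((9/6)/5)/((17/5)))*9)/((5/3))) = 243/85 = 2.86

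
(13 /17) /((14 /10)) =0.55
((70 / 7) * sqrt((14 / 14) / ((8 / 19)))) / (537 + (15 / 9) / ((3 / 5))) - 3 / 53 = -3 / 53 + 45 * sqrt(38) / 9716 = -0.03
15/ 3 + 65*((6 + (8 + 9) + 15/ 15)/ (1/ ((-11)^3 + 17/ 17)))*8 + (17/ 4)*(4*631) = -16587668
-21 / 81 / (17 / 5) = -35 / 459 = -0.08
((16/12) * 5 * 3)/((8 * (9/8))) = 20/9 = 2.22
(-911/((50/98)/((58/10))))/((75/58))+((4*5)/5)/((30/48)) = -75022798/9375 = -8002.43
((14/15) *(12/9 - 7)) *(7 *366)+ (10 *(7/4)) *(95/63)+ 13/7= -8518789/630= -13521.89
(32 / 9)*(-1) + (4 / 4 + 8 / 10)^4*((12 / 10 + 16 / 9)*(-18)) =-15925132 / 28125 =-566.23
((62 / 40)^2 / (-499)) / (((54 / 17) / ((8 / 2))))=-0.01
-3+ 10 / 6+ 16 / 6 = 4 / 3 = 1.33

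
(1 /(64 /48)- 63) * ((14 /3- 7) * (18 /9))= 581 /2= 290.50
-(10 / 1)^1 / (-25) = 2 / 5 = 0.40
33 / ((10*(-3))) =-11 / 10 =-1.10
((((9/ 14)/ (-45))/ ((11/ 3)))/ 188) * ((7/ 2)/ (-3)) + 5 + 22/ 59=13111179/ 2440240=5.37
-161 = -161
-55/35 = -11/7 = -1.57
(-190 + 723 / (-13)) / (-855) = 3193 / 11115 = 0.29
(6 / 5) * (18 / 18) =6 / 5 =1.20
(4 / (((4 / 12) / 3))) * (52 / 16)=117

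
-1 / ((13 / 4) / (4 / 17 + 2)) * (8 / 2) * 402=-244416 / 221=-1105.95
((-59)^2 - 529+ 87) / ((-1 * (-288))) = 1013 / 96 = 10.55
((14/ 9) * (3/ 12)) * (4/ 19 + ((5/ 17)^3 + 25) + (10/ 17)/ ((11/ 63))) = 34267394/ 3080451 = 11.12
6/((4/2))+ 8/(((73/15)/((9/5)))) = 435/73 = 5.96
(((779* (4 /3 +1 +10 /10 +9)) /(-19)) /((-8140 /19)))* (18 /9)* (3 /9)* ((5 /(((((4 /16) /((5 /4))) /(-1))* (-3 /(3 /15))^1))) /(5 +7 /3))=779 /4356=0.18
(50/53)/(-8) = -0.12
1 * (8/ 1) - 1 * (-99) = 107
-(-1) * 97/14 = 97/14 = 6.93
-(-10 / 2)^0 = -1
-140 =-140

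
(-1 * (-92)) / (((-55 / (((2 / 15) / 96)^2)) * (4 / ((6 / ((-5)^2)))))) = -23 / 118800000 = -0.00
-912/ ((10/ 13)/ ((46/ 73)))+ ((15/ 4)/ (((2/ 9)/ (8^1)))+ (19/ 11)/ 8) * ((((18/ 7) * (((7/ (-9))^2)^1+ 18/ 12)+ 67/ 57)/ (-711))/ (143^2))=-208811572926405881/ 279499713472980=-747.09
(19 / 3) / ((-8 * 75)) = -19 / 1800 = -0.01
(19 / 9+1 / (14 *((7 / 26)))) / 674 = 524 / 148617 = 0.00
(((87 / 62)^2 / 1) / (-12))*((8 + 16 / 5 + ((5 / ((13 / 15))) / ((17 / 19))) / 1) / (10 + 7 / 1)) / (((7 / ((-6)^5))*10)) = 18.92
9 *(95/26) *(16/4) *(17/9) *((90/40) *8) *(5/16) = 72675/52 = 1397.60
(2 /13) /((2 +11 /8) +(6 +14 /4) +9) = 16 /2275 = 0.01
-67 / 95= -0.71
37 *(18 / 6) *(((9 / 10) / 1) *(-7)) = -6993 / 10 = -699.30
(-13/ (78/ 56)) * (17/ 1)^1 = -158.67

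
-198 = -198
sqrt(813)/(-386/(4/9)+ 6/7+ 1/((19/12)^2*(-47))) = -237538*sqrt(813)/206100165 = -0.03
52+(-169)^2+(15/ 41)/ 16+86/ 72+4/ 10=844703503/ 29520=28614.62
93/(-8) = -93/8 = -11.62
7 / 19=0.37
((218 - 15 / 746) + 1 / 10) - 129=166134 / 1865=89.08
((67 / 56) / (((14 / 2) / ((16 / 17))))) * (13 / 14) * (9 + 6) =13065 / 5831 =2.24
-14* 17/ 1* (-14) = 3332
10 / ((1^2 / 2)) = 20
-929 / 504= -1.84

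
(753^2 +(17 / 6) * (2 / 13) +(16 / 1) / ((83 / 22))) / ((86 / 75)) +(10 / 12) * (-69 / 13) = 45885171365 / 92794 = 494484.25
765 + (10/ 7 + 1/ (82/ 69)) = 440413/ 574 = 767.27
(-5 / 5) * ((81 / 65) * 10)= -162 / 13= -12.46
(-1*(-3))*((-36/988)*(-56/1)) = 1512/247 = 6.12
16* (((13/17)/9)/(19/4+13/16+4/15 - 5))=16640/10149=1.64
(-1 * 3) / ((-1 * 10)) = 3 / 10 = 0.30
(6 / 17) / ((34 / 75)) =225 / 289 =0.78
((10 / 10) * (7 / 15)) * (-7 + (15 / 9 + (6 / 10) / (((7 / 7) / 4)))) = -1.37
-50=-50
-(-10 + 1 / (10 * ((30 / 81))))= 973 / 100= 9.73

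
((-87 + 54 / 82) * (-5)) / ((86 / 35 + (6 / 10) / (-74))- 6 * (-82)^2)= -45843000 / 4283869297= -0.01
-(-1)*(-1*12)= -12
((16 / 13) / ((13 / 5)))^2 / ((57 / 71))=454400 / 1627977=0.28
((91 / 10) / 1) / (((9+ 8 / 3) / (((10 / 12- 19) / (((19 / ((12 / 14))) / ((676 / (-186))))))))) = 239473 / 103075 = 2.32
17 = 17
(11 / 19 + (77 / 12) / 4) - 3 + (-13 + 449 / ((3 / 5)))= 223293 / 304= 734.52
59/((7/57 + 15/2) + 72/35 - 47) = -235410/148907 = -1.58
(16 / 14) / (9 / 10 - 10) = -80 / 637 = -0.13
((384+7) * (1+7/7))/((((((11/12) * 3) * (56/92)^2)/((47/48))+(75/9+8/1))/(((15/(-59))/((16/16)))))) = -11.44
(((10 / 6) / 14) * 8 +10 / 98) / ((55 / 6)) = 62 / 539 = 0.12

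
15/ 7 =2.14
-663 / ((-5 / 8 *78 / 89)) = 6052 / 5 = 1210.40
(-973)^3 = -921167317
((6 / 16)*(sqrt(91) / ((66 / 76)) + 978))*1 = 19*sqrt(91) / 44 + 1467 / 4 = 370.87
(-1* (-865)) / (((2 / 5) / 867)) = 3749775 / 2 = 1874887.50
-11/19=-0.58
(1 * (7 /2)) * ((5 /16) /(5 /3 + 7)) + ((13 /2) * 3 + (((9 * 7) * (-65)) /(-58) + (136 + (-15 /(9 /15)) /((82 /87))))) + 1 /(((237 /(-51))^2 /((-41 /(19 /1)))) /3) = 23391068722135 /117304038592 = 199.41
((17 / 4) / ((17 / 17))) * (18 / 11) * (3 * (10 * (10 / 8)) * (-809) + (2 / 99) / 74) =-210983.52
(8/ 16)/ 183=1/ 366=0.00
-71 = -71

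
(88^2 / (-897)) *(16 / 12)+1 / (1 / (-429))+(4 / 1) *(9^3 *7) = 53743277 / 2691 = 19971.49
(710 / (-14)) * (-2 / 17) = 710 / 119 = 5.97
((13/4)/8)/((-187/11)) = -13/544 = -0.02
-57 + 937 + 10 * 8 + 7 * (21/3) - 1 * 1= 1008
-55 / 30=-11 / 6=-1.83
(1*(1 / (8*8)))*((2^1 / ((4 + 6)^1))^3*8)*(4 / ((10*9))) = 1 / 22500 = 0.00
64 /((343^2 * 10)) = 32 /588245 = 0.00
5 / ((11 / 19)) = 8.64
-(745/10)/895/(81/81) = -149/1790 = -0.08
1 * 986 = 986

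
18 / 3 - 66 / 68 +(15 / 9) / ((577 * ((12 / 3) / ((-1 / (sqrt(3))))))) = 171 / 34 - 5 * sqrt(3) / 20772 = 5.03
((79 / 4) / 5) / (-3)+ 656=654.68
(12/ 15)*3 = 12/ 5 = 2.40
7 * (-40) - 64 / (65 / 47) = -21208 / 65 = -326.28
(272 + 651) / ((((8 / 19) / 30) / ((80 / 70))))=526110 / 7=75158.57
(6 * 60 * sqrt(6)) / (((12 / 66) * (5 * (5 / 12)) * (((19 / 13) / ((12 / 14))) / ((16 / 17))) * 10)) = 2965248 * sqrt(6) / 56525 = 128.50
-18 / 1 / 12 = -3 / 2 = -1.50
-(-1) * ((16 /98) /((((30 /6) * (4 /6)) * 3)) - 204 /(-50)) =5018 /1225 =4.10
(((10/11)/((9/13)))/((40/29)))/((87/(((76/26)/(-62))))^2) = 0.00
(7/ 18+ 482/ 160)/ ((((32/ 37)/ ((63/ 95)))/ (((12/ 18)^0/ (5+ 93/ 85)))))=41633/ 97280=0.43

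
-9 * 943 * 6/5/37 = -50922/185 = -275.25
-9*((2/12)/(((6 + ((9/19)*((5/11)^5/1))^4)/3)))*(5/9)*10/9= -0.46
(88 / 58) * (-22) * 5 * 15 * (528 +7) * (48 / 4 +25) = -1437117000 / 29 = -49555758.62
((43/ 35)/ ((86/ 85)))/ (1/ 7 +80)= 1/ 66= 0.02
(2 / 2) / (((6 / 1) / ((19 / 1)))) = 19 / 6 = 3.17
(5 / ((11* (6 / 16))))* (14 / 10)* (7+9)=896 / 33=27.15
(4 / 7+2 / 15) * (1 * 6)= 148 / 35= 4.23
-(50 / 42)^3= -15625 / 9261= -1.69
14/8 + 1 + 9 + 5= 67/4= 16.75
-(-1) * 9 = 9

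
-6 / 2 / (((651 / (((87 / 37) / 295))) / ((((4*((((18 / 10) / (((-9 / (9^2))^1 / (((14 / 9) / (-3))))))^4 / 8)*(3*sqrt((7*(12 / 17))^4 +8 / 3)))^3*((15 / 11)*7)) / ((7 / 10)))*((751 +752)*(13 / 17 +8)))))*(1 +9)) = -1769283240725007000209136859448832*sqrt(112522182) / 74574545702446044921875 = -251666737999019.97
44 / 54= 22 / 27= 0.81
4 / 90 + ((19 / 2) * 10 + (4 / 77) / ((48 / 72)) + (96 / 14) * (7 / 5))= 104.72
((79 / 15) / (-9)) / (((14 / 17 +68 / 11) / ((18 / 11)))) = -1343 / 9825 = -0.14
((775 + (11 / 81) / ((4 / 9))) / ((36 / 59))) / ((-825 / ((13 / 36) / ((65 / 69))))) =-37875227 / 64152000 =-0.59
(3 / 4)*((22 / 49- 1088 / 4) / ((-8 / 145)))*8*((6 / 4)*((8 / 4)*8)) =34728660 / 49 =708748.16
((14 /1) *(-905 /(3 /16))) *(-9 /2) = 304080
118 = 118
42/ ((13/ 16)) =51.69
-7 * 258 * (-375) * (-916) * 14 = -8685054000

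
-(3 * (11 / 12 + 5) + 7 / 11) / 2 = -809 / 88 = -9.19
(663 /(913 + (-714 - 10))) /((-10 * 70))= -221 /44100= -0.01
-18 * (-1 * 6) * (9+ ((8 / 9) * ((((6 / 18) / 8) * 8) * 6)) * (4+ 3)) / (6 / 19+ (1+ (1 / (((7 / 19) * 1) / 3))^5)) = 369787614 / 5716284629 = 0.06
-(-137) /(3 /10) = 1370 /3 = 456.67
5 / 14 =0.36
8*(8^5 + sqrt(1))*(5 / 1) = 1310760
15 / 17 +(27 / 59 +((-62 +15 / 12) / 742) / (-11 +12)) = 3745263 / 2976904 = 1.26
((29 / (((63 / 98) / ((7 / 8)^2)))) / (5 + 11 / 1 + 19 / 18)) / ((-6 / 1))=-9947 / 29472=-0.34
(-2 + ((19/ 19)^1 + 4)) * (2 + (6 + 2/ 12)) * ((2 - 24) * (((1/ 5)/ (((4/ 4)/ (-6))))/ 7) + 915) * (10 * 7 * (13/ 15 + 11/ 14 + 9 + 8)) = 293904261/ 10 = 29390426.10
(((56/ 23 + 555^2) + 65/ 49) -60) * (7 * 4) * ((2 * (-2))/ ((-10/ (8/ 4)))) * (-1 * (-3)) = 20695500.76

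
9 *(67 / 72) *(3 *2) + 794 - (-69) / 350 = 591113 / 700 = 844.45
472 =472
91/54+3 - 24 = -1043/54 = -19.31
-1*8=-8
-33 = -33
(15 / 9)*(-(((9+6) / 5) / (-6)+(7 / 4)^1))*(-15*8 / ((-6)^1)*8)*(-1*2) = 2000 / 3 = 666.67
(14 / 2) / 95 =7 / 95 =0.07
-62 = -62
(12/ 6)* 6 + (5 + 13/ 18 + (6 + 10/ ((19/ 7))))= 9373/ 342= 27.41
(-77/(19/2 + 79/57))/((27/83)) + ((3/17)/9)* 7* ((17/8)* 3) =-20.87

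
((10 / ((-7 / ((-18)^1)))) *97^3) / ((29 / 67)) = 11006836380 / 203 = 54220868.87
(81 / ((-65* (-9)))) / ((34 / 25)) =45 / 442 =0.10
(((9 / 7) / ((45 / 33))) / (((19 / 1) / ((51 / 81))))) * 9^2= 1683 / 665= 2.53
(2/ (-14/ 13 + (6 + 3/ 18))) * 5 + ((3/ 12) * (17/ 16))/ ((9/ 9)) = 56669/ 25408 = 2.23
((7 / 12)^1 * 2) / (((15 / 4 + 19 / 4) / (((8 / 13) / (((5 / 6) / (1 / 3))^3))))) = 448 / 82875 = 0.01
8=8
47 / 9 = 5.22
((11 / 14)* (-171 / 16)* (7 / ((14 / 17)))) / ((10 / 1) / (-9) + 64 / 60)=1438965 / 896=1605.99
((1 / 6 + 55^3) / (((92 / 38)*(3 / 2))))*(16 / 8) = 91626.90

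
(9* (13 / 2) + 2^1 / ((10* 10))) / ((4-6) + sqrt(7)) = 2926 / 75 + 1463* sqrt(7) / 75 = 90.62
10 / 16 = 5 / 8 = 0.62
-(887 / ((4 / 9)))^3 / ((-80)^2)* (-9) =11178433.54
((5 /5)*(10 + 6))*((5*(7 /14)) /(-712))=-5 /89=-0.06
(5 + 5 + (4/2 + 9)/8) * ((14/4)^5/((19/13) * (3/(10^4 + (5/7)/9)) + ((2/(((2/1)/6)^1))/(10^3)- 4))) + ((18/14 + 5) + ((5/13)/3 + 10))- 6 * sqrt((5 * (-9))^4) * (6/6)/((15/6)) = -362285683316475221/57146593987392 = -6339.58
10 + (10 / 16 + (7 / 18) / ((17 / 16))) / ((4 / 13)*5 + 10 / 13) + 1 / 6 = 389089 / 36720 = 10.60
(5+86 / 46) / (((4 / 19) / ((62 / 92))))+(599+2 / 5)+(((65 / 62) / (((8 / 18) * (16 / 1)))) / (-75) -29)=6217326473 / 10495360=592.39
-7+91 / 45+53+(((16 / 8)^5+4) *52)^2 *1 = 157699441 / 45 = 3504432.02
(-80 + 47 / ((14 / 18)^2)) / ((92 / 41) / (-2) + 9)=-0.29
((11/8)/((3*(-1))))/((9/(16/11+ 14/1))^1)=-0.79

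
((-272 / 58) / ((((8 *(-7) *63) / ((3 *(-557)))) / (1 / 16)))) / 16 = -9469 / 1091328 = -0.01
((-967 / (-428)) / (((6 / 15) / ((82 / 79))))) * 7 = 1387645 / 33812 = 41.04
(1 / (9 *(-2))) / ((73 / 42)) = -7 / 219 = -0.03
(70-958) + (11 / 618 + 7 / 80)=-21948757 / 24720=-887.89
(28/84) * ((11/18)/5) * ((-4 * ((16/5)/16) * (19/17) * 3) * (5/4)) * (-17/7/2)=209/1260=0.17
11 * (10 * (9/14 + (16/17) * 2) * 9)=297495/119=2499.96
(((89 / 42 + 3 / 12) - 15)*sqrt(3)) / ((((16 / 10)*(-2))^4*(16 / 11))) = -7294375*sqrt(3) / 88080384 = -0.14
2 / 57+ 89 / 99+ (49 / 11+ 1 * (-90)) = -159154 / 1881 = -84.61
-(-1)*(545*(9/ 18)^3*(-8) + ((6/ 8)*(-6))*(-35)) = -775/ 2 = -387.50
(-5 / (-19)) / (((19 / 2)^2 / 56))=1120 / 6859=0.16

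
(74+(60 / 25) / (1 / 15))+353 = 463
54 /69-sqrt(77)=18 /23-sqrt(77)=-7.99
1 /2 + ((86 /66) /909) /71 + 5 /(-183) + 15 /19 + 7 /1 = 40789070369 /4936846266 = 8.26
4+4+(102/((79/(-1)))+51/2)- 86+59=823/158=5.21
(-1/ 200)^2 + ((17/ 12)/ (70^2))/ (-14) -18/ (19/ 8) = -5927036599/ 782040000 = -7.58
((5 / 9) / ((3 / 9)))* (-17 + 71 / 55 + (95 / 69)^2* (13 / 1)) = 2339371 / 157113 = 14.89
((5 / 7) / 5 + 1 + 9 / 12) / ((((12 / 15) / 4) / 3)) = 795 / 28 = 28.39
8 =8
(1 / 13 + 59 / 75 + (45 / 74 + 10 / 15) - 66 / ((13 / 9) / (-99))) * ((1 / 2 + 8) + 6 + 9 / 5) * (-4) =-53223996029 / 180375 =-295074.13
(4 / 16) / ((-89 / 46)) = -23 / 178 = -0.13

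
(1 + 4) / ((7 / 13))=65 / 7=9.29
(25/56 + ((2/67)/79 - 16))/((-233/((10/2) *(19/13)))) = 0.49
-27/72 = -3/8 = -0.38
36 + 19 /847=30511 /847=36.02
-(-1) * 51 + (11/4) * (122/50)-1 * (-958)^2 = -91770629/100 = -917706.29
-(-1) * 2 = 2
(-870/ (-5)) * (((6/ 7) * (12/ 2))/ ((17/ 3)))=157.92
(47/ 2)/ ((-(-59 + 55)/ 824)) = 4841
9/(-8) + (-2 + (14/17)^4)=-1780697/668168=-2.67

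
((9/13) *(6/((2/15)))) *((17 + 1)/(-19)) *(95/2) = -1401.92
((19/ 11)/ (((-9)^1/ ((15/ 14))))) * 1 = -95/ 462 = -0.21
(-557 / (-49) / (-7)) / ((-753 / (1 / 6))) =557 / 1549674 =0.00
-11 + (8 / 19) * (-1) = -217 / 19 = -11.42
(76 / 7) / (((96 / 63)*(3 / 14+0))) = 33.25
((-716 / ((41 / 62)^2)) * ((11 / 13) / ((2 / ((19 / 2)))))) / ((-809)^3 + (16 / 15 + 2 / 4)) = 4314236520 / 347118598794019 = 0.00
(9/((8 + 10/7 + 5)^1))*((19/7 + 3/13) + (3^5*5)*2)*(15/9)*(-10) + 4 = -33204448/1313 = -25288.99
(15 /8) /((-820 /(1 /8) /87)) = -261 /10496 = -0.02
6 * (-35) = -210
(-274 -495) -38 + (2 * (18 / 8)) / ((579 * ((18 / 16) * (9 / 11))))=-4205233 / 5211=-806.99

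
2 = 2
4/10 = 2/5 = 0.40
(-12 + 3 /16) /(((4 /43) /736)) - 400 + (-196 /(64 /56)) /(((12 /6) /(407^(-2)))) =-93860.50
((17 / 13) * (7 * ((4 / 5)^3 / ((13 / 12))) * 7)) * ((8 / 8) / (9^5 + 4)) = 639744 / 1247494625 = 0.00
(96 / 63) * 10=320 / 21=15.24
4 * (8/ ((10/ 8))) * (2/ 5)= 256/ 25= 10.24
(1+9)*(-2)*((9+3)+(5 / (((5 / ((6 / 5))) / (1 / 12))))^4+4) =-160001 / 500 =-320.00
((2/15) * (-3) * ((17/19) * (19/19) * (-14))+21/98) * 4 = 13898/665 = 20.90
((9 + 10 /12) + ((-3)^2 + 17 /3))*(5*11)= 2695 /2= 1347.50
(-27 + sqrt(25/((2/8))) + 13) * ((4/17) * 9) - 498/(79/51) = -443142/1343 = -329.96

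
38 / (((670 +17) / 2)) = 76 / 687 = 0.11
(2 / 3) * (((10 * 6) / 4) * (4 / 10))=4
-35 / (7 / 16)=-80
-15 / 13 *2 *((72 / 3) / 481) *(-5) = 3600 / 6253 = 0.58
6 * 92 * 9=4968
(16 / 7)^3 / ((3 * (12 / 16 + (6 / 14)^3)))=16384 / 3411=4.80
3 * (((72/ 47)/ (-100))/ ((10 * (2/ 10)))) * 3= -81/ 1175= -0.07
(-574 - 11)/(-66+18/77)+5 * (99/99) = 23455/1688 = 13.90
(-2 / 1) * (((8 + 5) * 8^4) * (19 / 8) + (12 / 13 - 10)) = -252909.85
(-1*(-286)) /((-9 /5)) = -1430 /9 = -158.89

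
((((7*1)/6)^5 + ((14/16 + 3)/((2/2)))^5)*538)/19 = 1876031302409/75644928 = 24800.49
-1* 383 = -383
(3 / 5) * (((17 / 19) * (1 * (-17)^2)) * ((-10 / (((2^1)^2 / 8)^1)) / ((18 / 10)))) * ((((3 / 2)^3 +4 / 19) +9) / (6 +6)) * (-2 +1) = 46992845 / 25992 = 1807.97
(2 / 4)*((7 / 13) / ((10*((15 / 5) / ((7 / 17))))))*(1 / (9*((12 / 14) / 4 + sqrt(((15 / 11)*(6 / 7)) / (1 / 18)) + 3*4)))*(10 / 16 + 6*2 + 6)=10681363 / 14654474640 - 51107*sqrt(385) / 3663618660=0.00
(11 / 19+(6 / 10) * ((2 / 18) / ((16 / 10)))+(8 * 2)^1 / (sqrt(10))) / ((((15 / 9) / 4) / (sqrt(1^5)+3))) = 566 / 95+384 * sqrt(10) / 25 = 54.53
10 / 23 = 0.43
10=10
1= 1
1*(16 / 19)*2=32 / 19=1.68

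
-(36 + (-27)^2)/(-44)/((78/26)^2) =85/44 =1.93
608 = 608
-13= -13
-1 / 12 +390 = 389.92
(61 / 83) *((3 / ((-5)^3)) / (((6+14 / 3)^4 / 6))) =-44469 / 5439488000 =-0.00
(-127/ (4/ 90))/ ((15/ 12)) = -2286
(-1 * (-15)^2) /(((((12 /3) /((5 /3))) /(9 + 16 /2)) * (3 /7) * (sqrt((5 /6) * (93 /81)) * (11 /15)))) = -401625 * sqrt(310) /1364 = -5184.27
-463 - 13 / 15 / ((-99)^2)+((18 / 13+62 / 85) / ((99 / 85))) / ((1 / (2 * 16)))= -773876734 / 1911195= -404.92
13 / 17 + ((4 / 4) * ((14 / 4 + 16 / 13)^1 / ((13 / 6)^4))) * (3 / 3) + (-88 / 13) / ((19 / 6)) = -138909773 / 119927639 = -1.16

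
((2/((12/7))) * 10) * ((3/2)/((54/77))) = 2695/108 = 24.95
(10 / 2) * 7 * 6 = 210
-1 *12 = -12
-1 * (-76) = 76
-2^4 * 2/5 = -32/5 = -6.40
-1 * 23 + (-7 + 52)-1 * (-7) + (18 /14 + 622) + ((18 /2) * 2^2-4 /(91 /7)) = 62606 /91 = 687.98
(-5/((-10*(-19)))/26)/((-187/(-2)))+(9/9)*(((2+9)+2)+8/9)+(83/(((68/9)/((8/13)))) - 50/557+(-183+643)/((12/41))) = 737345374703/463090914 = 1592.23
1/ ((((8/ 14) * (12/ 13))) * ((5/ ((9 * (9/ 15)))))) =819/ 400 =2.05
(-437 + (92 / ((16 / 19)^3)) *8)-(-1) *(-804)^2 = 82843069 / 128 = 647211.48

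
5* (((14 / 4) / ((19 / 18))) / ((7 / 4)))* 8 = 1440 / 19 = 75.79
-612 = -612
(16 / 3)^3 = 4096 / 27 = 151.70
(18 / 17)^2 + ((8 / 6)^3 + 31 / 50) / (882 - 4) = 385203893 / 342551700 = 1.12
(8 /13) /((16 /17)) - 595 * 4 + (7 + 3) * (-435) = -174963 /26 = -6729.35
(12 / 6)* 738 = 1476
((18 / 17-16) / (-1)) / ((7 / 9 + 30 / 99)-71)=-12573 / 58837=-0.21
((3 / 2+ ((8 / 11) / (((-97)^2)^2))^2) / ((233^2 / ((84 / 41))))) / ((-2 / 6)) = -358468537739613458346 / 2110838191161854076051569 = -0.00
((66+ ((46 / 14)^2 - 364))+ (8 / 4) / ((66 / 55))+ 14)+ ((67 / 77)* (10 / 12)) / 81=-71127967 / 261954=-271.53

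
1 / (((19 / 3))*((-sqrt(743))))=-3*sqrt(743) / 14117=-0.01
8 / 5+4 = 28 / 5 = 5.60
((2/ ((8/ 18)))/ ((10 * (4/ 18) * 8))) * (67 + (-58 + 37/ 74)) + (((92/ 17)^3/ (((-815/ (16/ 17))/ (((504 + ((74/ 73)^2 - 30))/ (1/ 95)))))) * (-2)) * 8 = 6136340844359326073/ 46431101226880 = 132160.14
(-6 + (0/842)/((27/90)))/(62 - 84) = 3/11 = 0.27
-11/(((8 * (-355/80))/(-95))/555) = -1159950/71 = -16337.32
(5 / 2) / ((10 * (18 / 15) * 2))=5 / 48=0.10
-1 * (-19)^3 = 6859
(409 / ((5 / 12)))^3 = 118226181312 / 125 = 945809450.50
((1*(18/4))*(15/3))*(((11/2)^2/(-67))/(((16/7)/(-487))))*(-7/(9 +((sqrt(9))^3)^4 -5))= -25986807/911534464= -0.03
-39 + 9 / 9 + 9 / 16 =-599 / 16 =-37.44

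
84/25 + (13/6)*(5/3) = 3137/450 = 6.97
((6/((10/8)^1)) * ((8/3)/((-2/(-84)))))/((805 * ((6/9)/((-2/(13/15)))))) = -3456/1495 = -2.31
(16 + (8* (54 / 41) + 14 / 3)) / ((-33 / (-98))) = 376124 / 4059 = 92.66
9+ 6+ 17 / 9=152 / 9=16.89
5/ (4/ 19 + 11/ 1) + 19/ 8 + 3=9919/ 1704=5.82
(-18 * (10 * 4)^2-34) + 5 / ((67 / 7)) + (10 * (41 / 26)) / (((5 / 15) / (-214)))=-33931829 / 871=-38957.32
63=63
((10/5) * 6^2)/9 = 8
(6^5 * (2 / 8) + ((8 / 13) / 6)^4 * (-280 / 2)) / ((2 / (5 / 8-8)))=-33167539297 / 4626882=-7168.44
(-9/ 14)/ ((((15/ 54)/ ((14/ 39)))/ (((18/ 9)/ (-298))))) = 54/ 9685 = 0.01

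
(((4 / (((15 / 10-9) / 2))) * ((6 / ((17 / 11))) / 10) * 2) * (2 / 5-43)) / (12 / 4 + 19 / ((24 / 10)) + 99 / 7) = 6297984 / 4473125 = 1.41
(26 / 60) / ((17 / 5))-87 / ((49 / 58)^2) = -121.77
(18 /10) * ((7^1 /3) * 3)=63 /5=12.60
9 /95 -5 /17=-322 /1615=-0.20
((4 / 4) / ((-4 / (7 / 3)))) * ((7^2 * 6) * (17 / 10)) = -5831 / 20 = -291.55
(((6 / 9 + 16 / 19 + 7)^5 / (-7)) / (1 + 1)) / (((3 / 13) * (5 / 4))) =-139544279176250 / 12635533197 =-11043.80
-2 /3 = -0.67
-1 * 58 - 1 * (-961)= 903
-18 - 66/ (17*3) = -328/ 17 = -19.29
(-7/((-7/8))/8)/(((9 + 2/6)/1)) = 3/28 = 0.11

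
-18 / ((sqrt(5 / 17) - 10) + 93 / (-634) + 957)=-7764104748 / 408414771443 + 2411736 * sqrt(85) / 2042073857215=-0.02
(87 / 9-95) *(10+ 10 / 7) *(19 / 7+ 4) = -962560 / 147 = -6548.03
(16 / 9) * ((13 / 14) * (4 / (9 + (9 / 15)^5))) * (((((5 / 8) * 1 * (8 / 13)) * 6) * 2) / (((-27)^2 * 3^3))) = 125000 / 732857139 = 0.00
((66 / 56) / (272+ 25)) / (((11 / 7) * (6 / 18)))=1 / 132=0.01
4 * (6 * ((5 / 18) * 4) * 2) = 160 / 3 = 53.33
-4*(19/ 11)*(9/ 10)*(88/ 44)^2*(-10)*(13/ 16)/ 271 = 2223/ 2981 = 0.75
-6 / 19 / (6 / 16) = -16 / 19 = -0.84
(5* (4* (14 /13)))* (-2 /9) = -560 /117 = -4.79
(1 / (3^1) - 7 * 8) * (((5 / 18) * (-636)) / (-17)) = -88510 / 153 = -578.50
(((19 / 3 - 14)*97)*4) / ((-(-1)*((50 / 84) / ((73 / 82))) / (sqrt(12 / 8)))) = -2280082*sqrt(6) / 1025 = -5448.82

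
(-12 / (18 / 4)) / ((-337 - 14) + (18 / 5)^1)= 40 / 5211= 0.01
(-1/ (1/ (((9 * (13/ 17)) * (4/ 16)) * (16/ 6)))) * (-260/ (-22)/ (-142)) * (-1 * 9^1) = -45630/ 13277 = -3.44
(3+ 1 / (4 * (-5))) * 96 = 1416 / 5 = 283.20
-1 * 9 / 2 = -9 / 2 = -4.50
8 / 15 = 0.53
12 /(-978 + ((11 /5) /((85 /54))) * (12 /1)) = -850 /68087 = -0.01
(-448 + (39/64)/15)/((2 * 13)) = -17.23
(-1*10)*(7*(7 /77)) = -70 /11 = -6.36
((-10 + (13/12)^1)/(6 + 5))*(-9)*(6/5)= 963/110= 8.75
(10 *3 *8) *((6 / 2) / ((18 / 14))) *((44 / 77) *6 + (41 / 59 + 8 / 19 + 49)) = 33613120 / 1121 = 29984.94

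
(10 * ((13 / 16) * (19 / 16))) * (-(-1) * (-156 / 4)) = -48165 / 128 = -376.29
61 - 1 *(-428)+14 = 503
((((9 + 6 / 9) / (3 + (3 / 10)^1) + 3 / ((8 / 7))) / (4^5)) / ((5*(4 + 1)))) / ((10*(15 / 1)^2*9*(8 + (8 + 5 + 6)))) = 4399 / 11085465600000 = 0.00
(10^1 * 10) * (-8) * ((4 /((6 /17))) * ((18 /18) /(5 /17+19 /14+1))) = -6473600 /1893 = -3419.76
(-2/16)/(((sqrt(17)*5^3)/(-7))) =7*sqrt(17)/17000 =0.00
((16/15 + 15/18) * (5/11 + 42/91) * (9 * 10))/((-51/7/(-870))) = 45474030/2431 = 18705.89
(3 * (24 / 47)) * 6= 9.19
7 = 7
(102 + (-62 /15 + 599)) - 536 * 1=2413 /15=160.87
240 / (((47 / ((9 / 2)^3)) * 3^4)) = 270 / 47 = 5.74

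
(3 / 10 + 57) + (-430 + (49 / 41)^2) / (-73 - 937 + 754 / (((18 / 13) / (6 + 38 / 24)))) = 57.16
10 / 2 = 5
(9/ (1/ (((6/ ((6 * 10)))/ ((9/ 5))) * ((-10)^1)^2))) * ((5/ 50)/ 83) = 5/ 83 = 0.06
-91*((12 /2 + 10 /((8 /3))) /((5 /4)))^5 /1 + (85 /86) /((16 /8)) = -1412188897123 /537500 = -2627328.18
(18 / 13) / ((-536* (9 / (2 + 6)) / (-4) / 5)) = 40 / 871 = 0.05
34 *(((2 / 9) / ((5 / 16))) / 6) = 544 / 135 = 4.03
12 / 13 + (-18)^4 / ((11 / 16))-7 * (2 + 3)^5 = 18707015 / 143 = 130818.29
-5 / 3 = -1.67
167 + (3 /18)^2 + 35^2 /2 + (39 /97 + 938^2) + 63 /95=880624.59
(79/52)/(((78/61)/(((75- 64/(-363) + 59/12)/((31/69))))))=4296596305/20285408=211.81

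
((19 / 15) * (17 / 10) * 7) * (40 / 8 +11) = 18088 / 75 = 241.17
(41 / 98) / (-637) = -41 / 62426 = -0.00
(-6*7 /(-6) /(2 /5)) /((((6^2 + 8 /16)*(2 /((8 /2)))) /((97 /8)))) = 3395 /292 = 11.63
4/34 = 2/17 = 0.12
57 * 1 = 57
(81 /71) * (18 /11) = 1458 /781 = 1.87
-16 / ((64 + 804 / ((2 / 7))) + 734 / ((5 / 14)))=-40 / 12333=-0.00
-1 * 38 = -38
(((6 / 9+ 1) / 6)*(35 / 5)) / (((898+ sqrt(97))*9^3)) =15715 / 5290180227 - 35*sqrt(97) / 10580360454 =0.00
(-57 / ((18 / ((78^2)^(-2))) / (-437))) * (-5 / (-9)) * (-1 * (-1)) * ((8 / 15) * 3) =8303 / 249851628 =0.00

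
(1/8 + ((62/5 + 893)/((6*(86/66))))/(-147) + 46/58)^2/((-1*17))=-0.00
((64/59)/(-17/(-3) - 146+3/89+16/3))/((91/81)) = -38448/5374369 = -0.01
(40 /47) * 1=40 /47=0.85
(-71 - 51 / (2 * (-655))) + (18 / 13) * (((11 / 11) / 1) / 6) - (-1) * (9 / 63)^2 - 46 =-97390903 / 834470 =-116.71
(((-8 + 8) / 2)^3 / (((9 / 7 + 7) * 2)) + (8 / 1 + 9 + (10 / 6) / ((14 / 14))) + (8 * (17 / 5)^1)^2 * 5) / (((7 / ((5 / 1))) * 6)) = 27884 / 63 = 442.60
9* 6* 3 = 162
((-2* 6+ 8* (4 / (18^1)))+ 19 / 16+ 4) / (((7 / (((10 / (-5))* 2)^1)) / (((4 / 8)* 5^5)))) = 2265625 / 504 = 4495.29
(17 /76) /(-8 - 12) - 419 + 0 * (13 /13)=-419.01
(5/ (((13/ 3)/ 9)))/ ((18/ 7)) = 105/ 26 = 4.04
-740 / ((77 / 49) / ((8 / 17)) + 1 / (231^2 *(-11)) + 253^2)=-694973664 / 60117418883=-0.01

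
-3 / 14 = -0.21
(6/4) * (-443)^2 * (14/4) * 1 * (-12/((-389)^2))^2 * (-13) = -1928735172/22898045041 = -0.08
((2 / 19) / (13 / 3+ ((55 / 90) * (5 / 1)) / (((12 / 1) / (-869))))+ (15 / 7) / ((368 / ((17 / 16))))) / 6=69742181 / 73390940672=0.00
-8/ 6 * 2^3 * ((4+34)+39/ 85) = -104608/ 255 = -410.23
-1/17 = -0.06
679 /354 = 1.92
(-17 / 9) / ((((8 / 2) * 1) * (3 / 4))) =-0.63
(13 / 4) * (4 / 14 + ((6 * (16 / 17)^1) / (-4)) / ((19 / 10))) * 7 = -6721 / 646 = -10.40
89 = 89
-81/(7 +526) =-81/533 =-0.15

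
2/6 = 1/3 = 0.33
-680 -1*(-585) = -95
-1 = -1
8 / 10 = 4 / 5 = 0.80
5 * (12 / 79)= 60 / 79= 0.76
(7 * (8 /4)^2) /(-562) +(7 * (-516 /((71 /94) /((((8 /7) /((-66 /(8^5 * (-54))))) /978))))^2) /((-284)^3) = -140.04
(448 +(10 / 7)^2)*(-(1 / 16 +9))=-799385 / 196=-4078.49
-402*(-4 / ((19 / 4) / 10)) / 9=21440 / 57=376.14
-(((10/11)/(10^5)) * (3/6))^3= -1/10648000000000000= -0.00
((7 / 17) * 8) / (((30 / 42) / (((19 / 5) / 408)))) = 931 / 21675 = 0.04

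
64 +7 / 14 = 129 / 2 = 64.50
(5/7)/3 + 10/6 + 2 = 82/21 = 3.90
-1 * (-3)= 3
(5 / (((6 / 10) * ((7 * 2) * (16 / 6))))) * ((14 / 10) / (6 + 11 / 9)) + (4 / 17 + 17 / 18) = 38921 / 31824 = 1.22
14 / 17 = 0.82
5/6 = 0.83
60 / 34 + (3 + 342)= 5895 / 17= 346.76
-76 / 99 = -0.77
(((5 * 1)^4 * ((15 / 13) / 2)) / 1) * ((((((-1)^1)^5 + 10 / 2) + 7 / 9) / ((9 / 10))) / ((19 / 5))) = 3359375 / 6669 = 503.73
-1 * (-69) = 69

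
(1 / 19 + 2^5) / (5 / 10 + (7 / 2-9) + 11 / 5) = -435 / 38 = -11.45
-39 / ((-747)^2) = -13 / 186003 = -0.00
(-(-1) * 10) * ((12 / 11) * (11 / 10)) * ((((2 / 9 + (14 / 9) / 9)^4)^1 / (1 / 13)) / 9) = 54525952 / 129140163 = 0.42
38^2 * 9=12996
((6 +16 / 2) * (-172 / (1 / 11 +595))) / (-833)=0.00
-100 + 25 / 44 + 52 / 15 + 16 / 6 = -61577 / 660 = -93.30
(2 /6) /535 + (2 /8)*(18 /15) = 193 /642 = 0.30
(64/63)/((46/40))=1280/1449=0.88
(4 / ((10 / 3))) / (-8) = -3 / 20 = -0.15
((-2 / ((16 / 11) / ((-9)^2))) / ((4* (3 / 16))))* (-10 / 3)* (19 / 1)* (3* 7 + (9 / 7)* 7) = 282150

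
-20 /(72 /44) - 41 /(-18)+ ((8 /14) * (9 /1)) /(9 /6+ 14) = -9.61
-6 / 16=-3 / 8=-0.38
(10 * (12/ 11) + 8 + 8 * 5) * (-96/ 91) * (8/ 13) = -497664/ 13013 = -38.24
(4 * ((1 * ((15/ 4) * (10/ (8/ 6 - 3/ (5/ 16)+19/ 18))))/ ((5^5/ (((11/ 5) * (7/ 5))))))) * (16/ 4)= -3024/ 36875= -0.08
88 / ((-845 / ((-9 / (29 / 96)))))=76032 / 24505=3.10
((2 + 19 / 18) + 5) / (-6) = -1.34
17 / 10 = 1.70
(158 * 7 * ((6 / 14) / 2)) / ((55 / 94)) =22278 / 55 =405.05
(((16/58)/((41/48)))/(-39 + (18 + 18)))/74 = -64/43993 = -0.00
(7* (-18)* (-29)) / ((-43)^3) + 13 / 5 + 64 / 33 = 58947833 / 13118655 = 4.49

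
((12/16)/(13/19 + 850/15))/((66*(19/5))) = 15/287672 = 0.00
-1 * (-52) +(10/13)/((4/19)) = 1447/26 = 55.65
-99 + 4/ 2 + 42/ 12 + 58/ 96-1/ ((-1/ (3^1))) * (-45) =-10939/ 48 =-227.90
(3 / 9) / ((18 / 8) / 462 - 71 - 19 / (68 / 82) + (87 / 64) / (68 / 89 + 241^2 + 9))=-433128454528 / 122021213944935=-0.00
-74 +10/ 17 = -1248/ 17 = -73.41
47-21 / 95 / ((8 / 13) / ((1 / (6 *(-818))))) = 58438011 / 1243360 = 47.00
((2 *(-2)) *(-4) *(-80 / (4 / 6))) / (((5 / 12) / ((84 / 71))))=-387072 / 71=-5451.72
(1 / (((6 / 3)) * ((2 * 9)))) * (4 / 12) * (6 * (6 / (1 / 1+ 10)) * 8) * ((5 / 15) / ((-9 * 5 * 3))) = -8 / 13365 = -0.00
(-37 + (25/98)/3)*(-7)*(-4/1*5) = -5168.10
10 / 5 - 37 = -35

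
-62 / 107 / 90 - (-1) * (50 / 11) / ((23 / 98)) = 23585657 / 1218195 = 19.36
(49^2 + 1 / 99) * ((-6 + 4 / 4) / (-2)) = 594250 / 99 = 6002.53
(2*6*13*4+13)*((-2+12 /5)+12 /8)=12103 /10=1210.30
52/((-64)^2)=13/1024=0.01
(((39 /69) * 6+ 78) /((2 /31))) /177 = 9672 /1357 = 7.13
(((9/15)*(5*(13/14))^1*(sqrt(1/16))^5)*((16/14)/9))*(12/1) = 13/3136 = 0.00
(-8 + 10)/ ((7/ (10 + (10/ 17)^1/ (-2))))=2.77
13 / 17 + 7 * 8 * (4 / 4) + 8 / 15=14611 / 255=57.30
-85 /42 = -2.02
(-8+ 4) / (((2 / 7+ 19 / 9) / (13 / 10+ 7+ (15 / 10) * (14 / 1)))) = -48.90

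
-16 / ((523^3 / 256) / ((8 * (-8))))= 262144 / 143055667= 0.00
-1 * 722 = -722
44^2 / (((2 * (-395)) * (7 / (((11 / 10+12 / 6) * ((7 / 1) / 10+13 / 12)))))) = -401357 / 207375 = -1.94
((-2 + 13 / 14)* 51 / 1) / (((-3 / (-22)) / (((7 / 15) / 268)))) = -0.70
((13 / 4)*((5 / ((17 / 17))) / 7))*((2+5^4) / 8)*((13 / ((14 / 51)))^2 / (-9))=-1990514955 / 43904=-45337.90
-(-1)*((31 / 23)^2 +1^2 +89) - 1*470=-200059 / 529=-378.18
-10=-10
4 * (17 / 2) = 34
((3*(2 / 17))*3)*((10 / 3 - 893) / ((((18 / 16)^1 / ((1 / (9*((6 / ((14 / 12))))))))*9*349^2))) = -4396 / 266378787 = -0.00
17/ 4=4.25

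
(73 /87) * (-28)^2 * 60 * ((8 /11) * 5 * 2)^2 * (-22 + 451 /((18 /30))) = 1457813504000 /957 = 1523316096.13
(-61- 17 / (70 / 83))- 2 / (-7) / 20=-81.14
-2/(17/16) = -32/17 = -1.88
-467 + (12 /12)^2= -466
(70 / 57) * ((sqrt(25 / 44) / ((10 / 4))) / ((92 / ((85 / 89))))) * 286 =38675 * sqrt(11) / 116679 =1.10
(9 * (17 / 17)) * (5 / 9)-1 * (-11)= 16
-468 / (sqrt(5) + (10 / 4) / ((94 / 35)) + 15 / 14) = 324572976 / 343211 - 810508608 * sqrt(5) / 1716055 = -110.42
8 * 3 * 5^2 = 600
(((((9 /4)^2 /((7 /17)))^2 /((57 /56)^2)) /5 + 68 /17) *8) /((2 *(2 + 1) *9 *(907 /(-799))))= -191409239 /44202645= -4.33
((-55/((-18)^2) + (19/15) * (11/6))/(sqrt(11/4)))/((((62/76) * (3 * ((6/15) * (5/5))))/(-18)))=-6023 * sqrt(11)/837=-23.87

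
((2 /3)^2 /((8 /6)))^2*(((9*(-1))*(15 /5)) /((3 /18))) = -18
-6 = -6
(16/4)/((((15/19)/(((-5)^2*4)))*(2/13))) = 9880/3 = 3293.33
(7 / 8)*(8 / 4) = 7 / 4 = 1.75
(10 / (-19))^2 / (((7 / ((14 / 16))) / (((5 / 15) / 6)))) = 25 / 12996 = 0.00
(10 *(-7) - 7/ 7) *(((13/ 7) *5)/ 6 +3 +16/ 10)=-91661/ 210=-436.48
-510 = -510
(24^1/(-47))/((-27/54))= 48/47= 1.02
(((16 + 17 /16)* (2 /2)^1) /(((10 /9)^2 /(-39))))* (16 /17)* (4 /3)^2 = -383292 /425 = -901.86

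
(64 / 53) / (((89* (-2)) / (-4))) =128 / 4717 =0.03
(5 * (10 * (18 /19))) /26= 1.82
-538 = -538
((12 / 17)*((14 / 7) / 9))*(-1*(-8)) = 64 / 51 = 1.25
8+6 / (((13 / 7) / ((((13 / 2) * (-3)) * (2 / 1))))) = -118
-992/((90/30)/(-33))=10912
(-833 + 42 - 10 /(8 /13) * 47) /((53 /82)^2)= -10454139 /2809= -3721.66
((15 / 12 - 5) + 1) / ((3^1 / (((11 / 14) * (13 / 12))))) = -1573 / 2016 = -0.78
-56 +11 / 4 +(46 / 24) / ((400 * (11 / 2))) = -53.25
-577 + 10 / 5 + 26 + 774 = 225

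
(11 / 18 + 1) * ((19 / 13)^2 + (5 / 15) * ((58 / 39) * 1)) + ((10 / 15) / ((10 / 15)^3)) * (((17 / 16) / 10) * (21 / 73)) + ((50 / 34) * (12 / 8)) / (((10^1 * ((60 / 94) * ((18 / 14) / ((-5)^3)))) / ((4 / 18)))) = -34329283691 / 10872351360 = -3.16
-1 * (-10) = 10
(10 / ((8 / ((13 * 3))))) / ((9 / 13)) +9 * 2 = 1061 / 12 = 88.42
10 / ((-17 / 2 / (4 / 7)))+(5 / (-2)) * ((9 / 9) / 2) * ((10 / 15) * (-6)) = 515 / 119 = 4.33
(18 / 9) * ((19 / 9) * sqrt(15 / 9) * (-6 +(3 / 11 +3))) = -14.87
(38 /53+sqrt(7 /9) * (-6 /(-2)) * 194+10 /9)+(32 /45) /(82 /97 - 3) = 746728 /498465+194 * sqrt(7) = 514.77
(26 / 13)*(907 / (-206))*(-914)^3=692541613208 / 103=6723704982.60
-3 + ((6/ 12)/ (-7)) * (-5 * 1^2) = -37/ 14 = -2.64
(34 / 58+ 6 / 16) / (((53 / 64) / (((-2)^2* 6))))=42816 / 1537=27.86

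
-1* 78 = -78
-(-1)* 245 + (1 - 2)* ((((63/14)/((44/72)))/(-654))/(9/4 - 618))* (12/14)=1688209877/6890653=245.00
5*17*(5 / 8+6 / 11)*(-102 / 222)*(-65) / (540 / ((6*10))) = 9674275 / 29304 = 330.13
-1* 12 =-12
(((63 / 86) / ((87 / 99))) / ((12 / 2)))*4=693 / 1247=0.56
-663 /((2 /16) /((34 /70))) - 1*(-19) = -89503 /35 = -2557.23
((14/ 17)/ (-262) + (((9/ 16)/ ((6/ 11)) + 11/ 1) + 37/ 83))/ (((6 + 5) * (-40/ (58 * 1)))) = -194516079/ 118298240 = -1.64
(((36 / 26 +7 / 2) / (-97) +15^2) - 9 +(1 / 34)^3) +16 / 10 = 217.55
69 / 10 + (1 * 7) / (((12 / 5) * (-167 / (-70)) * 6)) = 213539 / 30060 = 7.10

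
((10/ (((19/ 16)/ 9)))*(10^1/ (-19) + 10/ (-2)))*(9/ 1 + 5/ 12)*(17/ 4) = -6051150/ 361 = -16762.19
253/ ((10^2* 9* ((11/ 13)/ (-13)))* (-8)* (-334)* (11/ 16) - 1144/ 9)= -34983/ 14897276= -0.00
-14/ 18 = -7/ 9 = -0.78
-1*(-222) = 222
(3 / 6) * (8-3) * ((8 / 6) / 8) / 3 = 5 / 36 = 0.14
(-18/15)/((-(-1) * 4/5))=-3/2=-1.50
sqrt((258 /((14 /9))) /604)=3 * sqrt(136353) /2114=0.52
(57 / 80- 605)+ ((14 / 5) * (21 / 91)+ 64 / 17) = -10605819 / 17680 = -599.88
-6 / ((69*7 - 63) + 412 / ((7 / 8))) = -21 / 3118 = -0.01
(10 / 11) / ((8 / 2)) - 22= -479 / 22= -21.77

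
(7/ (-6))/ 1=-7/ 6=-1.17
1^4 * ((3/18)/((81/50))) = 25/243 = 0.10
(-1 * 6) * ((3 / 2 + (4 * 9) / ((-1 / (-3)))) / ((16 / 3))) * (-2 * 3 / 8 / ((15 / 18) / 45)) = 159651 / 32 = 4989.09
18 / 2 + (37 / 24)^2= 6553 / 576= 11.38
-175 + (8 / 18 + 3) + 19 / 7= -10637 / 63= -168.84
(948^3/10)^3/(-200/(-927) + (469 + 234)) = 71658016583643542246423887872/81485125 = 879399971266455592311.16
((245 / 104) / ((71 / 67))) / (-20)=-3283 / 29536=-0.11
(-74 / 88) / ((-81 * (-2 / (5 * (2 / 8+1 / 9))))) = -2405 / 256608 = -0.01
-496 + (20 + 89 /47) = -22283 /47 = -474.11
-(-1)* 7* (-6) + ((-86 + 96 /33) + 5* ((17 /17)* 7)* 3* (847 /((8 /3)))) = 2923847 /88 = 33225.53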